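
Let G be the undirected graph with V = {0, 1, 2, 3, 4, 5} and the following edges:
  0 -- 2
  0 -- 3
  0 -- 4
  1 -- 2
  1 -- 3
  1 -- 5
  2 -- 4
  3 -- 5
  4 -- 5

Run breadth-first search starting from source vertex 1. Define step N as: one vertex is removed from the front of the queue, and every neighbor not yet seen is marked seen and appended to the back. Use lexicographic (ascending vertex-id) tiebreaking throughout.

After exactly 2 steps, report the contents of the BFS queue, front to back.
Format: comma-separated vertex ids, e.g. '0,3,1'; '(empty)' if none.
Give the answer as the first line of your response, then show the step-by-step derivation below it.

3,5,0,4

step 1: dequeue 1; queue=[2,3,5]; order=1
step 2: dequeue 2; queue=[3,5,0,4]; order=1,2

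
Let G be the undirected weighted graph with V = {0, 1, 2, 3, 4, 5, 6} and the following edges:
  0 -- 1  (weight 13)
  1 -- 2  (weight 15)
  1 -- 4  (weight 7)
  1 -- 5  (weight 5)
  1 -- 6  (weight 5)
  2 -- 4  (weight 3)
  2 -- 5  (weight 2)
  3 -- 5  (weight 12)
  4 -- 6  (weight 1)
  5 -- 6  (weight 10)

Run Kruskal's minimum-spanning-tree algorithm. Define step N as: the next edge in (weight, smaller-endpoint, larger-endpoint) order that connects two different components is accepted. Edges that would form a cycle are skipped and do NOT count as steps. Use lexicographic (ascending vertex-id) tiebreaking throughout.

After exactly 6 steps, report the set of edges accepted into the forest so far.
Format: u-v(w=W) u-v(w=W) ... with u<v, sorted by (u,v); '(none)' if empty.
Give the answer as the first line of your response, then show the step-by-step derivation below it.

0-1(w=13) 1-5(w=5) 2-4(w=3) 2-5(w=2) 3-5(w=12) 4-6(w=1)

step 1: add edge 4-6 (w=1); MST = {4-6(w=1)}
step 2: add edge 2-5 (w=2); MST = {2-5(w=2) 4-6(w=1)}
step 3: add edge 2-4 (w=3); MST = {2-4(w=3) 2-5(w=2) 4-6(w=1)}
step 4: add edge 1-5 (w=5); MST = {1-5(w=5) 2-4(w=3) 2-5(w=2) 4-6(w=1)}
step 5: add edge 3-5 (w=12); MST = {1-5(w=5) 2-4(w=3) 2-5(w=2) 3-5(w=12) 4-6(w=1)}
step 6: add edge 0-1 (w=13); MST = {0-1(w=13) 1-5(w=5) 2-4(w=3) 2-5(w=2) 3-5(w=12) 4-6(w=1)}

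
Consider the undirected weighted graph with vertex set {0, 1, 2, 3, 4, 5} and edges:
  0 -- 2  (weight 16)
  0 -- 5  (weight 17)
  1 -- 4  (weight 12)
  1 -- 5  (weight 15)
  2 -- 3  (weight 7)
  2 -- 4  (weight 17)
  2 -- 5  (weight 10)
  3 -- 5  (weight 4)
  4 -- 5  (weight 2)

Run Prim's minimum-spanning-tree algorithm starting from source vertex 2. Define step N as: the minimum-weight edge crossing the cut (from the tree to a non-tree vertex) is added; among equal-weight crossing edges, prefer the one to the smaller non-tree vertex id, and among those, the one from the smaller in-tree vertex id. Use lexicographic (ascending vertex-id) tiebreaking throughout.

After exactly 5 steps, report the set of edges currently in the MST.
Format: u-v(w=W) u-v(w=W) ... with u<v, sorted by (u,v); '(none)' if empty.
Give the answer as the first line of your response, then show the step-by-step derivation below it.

0-2(w=16) 1-4(w=12) 2-3(w=7) 3-5(w=4) 4-5(w=2)

step 1: add edge 2-3 (w=7); MST = {2-3(w=7)}
step 2: add edge 3-5 (w=4); MST = {2-3(w=7) 3-5(w=4)}
step 3: add edge 4-5 (w=2); MST = {2-3(w=7) 3-5(w=4) 4-5(w=2)}
step 4: add edge 1-4 (w=12); MST = {1-4(w=12) 2-3(w=7) 3-5(w=4) 4-5(w=2)}
step 5: add edge 0-2 (w=16); MST = {0-2(w=16) 1-4(w=12) 2-3(w=7) 3-5(w=4) 4-5(w=2)}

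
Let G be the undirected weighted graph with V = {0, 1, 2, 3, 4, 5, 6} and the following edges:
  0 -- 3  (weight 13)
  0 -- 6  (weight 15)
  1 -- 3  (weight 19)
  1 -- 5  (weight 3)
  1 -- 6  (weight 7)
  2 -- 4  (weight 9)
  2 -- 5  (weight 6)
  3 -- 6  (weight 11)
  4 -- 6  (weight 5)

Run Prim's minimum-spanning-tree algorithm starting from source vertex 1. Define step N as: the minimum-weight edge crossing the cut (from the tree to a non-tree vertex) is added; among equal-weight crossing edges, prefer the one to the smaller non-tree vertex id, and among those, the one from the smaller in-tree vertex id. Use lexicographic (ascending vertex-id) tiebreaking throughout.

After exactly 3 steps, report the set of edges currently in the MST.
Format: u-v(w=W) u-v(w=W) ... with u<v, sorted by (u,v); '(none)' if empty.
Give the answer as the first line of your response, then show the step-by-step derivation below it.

1-5(w=3) 1-6(w=7) 2-5(w=6)

step 1: add edge 1-5 (w=3); MST = {1-5(w=3)}
step 2: add edge 2-5 (w=6); MST = {1-5(w=3) 2-5(w=6)}
step 3: add edge 1-6 (w=7); MST = {1-5(w=3) 1-6(w=7) 2-5(w=6)}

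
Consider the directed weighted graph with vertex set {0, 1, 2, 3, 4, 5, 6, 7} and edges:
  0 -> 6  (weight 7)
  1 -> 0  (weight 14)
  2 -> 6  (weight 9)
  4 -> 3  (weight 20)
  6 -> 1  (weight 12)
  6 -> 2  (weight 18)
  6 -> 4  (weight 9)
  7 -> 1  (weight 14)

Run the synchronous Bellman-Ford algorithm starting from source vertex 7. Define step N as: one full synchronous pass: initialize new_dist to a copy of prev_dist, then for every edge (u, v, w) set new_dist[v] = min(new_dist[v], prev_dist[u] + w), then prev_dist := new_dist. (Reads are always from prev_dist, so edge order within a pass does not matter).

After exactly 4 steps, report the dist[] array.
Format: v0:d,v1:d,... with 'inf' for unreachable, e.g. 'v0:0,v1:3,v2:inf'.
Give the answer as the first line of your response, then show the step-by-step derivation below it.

v0:28,v1:14,v2:53,v3:inf,v4:44,v5:inf,v6:35,v7:0

step 1: dist = v0:inf,v1:14,v2:inf,v3:inf,v4:inf,v5:inf,v6:inf,v7:0
step 2: dist = v0:28,v1:14,v2:inf,v3:inf,v4:inf,v5:inf,v6:inf,v7:0
step 3: dist = v0:28,v1:14,v2:inf,v3:inf,v4:inf,v5:inf,v6:35,v7:0
step 4: dist = v0:28,v1:14,v2:53,v3:inf,v4:44,v5:inf,v6:35,v7:0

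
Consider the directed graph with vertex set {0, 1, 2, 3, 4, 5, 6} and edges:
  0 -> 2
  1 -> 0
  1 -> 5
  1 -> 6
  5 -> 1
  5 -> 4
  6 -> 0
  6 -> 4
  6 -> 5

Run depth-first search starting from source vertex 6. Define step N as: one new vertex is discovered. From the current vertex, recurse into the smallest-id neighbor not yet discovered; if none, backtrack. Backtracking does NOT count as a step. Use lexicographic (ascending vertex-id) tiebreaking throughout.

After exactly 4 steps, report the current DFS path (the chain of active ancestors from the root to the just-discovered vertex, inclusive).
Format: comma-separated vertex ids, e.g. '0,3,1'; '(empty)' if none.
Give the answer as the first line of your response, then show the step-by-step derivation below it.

6,4

step 1: discover 6; path=6; order=6
step 2: discover 0; path=6>0; order=6,0
step 3: discover 2; path=6>0>2; order=6,0,2
step 4: discover 4; path=6>4; order=6,0,2,4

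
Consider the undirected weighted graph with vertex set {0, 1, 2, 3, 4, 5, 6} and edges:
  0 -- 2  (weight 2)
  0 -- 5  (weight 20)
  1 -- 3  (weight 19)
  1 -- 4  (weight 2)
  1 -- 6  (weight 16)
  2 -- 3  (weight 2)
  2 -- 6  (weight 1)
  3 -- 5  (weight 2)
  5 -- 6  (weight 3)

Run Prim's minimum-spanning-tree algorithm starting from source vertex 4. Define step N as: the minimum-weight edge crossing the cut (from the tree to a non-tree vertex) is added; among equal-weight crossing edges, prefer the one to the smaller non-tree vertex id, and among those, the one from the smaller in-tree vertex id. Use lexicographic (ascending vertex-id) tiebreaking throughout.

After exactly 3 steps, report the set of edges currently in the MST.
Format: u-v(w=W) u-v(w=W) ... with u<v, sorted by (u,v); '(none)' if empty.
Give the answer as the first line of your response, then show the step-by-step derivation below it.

1-4(w=2) 1-6(w=16) 2-6(w=1)

step 1: add edge 1-4 (w=2); MST = {1-4(w=2)}
step 2: add edge 1-6 (w=16); MST = {1-4(w=2) 1-6(w=16)}
step 3: add edge 2-6 (w=1); MST = {1-4(w=2) 1-6(w=16) 2-6(w=1)}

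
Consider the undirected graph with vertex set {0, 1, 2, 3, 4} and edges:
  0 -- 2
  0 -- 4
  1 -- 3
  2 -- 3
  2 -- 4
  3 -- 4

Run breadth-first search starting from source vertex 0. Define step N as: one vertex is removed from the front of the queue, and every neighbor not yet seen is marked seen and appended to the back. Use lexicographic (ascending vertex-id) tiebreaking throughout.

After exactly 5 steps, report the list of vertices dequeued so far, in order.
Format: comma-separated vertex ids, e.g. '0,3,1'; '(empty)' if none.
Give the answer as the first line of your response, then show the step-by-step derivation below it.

0,2,4,3,1

step 1: dequeue 0; queue=[2,4]; order=0
step 2: dequeue 2; queue=[4,3]; order=0,2
step 3: dequeue 4; queue=[3]; order=0,2,4
step 4: dequeue 3; queue=[1]; order=0,2,4,3
step 5: dequeue 1; queue=[(empty)]; order=0,2,4,3,1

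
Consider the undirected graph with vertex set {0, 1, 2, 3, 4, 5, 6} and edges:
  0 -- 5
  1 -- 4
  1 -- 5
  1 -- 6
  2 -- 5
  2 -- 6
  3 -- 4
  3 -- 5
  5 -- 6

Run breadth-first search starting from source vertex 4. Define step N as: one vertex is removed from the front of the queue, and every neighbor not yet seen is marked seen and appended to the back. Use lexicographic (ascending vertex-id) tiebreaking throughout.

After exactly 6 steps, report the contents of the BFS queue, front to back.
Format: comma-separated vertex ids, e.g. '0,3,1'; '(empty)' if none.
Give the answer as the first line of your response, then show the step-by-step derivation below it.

2

step 1: dequeue 4; queue=[1,3]; order=4
step 2: dequeue 1; queue=[3,5,6]; order=4,1
step 3: dequeue 3; queue=[5,6]; order=4,1,3
step 4: dequeue 5; queue=[6,0,2]; order=4,1,3,5
step 5: dequeue 6; queue=[0,2]; order=4,1,3,5,6
step 6: dequeue 0; queue=[2]; order=4,1,3,5,6,0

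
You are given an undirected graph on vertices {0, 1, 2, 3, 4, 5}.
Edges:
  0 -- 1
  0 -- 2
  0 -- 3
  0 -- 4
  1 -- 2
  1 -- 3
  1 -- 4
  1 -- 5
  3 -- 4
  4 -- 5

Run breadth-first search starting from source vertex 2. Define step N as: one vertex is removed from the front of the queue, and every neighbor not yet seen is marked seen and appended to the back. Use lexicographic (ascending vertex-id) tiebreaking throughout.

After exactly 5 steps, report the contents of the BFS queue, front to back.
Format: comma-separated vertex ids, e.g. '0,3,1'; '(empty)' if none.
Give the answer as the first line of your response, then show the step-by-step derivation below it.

5

step 1: dequeue 2; queue=[0,1]; order=2
step 2: dequeue 0; queue=[1,3,4]; order=2,0
step 3: dequeue 1; queue=[3,4,5]; order=2,0,1
step 4: dequeue 3; queue=[4,5]; order=2,0,1,3
step 5: dequeue 4; queue=[5]; order=2,0,1,3,4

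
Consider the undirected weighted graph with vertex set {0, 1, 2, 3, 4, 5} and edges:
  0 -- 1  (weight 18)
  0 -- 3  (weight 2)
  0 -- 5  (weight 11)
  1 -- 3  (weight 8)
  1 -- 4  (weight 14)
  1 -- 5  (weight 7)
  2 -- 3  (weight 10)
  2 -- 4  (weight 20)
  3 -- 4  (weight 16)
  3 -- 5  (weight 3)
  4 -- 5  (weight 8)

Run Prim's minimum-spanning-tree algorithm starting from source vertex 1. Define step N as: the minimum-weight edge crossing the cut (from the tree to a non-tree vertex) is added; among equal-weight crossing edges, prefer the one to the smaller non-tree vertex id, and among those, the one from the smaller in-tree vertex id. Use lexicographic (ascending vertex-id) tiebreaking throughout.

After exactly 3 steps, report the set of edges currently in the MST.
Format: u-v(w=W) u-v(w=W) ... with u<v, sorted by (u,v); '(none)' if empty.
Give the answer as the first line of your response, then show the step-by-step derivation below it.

0-3(w=2) 1-5(w=7) 3-5(w=3)

step 1: add edge 1-5 (w=7); MST = {1-5(w=7)}
step 2: add edge 3-5 (w=3); MST = {1-5(w=7) 3-5(w=3)}
step 3: add edge 0-3 (w=2); MST = {0-3(w=2) 1-5(w=7) 3-5(w=3)}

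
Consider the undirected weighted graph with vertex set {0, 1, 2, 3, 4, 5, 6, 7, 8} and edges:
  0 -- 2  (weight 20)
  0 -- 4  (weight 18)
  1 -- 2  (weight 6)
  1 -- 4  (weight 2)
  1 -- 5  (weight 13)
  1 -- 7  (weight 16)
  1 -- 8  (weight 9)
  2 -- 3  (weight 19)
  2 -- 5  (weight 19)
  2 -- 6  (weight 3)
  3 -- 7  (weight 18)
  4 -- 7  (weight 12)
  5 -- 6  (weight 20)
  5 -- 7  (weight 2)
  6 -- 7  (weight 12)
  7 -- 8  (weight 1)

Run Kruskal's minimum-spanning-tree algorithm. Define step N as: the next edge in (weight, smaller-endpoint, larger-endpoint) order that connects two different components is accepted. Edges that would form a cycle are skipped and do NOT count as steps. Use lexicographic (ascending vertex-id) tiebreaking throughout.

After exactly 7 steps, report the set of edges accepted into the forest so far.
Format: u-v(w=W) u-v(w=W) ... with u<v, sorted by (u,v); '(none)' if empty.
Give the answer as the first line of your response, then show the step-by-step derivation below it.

0-4(w=18) 1-2(w=6) 1-4(w=2) 1-8(w=9) 2-6(w=3) 5-7(w=2) 7-8(w=1)

step 1: add edge 7-8 (w=1); MST = {7-8(w=1)}
step 2: add edge 1-4 (w=2); MST = {1-4(w=2) 7-8(w=1)}
step 3: add edge 5-7 (w=2); MST = {1-4(w=2) 5-7(w=2) 7-8(w=1)}
step 4: add edge 2-6 (w=3); MST = {1-4(w=2) 2-6(w=3) 5-7(w=2) 7-8(w=1)}
step 5: add edge 1-2 (w=6); MST = {1-2(w=6) 1-4(w=2) 2-6(w=3) 5-7(w=2) 7-8(w=1)}
step 6: add edge 1-8 (w=9); MST = {1-2(w=6) 1-4(w=2) 1-8(w=9) 2-6(w=3) 5-7(w=2) 7-8(w=1)}
step 7: add edge 0-4 (w=18); MST = {0-4(w=18) 1-2(w=6) 1-4(w=2) 1-8(w=9) 2-6(w=3) 5-7(w=2) 7-8(w=1)}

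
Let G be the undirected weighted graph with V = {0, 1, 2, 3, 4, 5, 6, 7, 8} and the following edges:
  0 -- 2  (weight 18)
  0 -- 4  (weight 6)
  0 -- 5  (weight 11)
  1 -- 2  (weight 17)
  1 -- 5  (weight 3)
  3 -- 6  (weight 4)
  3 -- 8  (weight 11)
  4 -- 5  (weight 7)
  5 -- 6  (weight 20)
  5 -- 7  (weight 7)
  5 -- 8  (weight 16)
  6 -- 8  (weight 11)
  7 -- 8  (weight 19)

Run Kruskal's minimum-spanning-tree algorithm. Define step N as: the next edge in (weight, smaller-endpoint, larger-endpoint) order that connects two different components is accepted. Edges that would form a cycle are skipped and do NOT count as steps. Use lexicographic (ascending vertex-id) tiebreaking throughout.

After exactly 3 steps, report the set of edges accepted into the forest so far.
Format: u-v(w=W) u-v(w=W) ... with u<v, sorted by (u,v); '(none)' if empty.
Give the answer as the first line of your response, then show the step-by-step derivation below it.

0-4(w=6) 1-5(w=3) 3-6(w=4)

step 1: add edge 1-5 (w=3); MST = {1-5(w=3)}
step 2: add edge 3-6 (w=4); MST = {1-5(w=3) 3-6(w=4)}
step 3: add edge 0-4 (w=6); MST = {0-4(w=6) 1-5(w=3) 3-6(w=4)}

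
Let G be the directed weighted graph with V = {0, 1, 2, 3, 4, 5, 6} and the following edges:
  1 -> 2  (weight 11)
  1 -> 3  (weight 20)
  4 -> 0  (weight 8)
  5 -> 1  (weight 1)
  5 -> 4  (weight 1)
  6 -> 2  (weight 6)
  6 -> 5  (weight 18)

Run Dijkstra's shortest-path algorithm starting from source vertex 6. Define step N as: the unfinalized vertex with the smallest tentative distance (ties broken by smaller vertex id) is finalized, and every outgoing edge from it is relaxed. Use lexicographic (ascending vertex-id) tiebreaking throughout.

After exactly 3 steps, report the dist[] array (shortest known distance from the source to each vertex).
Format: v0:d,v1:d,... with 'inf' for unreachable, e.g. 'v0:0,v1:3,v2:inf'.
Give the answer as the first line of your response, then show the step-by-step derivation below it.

v0:inf,v1:19,v2:6,v3:inf,v4:19,v5:18,v6:0

step 1: dist = v0:inf,v1:inf,v2:6,v3:inf,v4:inf,v5:18,v6:0
step 2: dist = v0:inf,v1:inf,v2:6,v3:inf,v4:inf,v5:18,v6:0
step 3: dist = v0:inf,v1:19,v2:6,v3:inf,v4:19,v5:18,v6:0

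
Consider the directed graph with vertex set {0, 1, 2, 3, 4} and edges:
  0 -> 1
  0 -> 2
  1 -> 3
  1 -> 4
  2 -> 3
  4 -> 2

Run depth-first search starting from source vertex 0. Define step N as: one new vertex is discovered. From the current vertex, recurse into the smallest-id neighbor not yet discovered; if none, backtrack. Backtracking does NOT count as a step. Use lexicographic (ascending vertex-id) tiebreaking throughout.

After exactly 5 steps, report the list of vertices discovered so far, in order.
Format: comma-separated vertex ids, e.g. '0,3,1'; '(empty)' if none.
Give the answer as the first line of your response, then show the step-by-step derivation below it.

0,1,3,4,2

step 1: discover 0; path=0; order=0
step 2: discover 1; path=0>1; order=0,1
step 3: discover 3; path=0>1>3; order=0,1,3
step 4: discover 4; path=0>1>4; order=0,1,3,4
step 5: discover 2; path=0>1>4>2; order=0,1,3,4,2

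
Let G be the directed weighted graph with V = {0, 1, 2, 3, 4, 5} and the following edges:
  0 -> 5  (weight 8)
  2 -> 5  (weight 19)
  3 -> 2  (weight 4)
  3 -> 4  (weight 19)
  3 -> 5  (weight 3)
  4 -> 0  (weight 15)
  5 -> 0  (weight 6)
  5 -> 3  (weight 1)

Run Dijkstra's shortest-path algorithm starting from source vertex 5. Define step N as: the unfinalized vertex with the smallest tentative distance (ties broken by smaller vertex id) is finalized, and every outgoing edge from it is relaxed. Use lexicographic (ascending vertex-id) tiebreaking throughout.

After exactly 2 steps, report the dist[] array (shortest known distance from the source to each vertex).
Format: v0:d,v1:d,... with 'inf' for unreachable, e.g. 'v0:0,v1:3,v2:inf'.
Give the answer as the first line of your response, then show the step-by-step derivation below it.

v0:6,v1:inf,v2:5,v3:1,v4:20,v5:0

step 1: dist = v0:6,v1:inf,v2:inf,v3:1,v4:inf,v5:0
step 2: dist = v0:6,v1:inf,v2:5,v3:1,v4:20,v5:0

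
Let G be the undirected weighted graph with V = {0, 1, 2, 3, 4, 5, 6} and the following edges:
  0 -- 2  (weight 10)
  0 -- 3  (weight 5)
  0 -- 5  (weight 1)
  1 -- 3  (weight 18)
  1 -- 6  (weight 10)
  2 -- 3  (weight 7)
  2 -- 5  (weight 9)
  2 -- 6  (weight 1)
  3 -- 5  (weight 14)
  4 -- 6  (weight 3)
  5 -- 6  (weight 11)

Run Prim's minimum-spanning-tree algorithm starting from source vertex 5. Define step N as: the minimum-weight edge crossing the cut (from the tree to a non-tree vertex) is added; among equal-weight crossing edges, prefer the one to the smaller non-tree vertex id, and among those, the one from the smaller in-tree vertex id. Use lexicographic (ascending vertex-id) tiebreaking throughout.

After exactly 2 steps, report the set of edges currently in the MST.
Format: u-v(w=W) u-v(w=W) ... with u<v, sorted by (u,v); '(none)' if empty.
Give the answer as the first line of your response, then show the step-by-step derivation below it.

0-3(w=5) 0-5(w=1)

step 1: add edge 0-5 (w=1); MST = {0-5(w=1)}
step 2: add edge 0-3 (w=5); MST = {0-3(w=5) 0-5(w=1)}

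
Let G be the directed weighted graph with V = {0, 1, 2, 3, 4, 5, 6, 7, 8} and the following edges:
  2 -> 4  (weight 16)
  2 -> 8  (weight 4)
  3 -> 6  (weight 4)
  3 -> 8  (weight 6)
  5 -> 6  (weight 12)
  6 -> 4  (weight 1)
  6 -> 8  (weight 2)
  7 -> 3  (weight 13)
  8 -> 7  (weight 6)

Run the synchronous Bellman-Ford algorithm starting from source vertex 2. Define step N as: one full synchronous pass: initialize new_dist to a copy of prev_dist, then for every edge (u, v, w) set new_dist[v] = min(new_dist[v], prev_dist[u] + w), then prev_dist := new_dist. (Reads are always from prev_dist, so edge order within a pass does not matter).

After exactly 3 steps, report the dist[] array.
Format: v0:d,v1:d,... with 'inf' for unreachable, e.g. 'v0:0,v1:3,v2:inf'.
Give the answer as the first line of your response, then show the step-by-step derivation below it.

v0:inf,v1:inf,v2:0,v3:23,v4:16,v5:inf,v6:inf,v7:10,v8:4

step 1: dist = v0:inf,v1:inf,v2:0,v3:inf,v4:16,v5:inf,v6:inf,v7:inf,v8:4
step 2: dist = v0:inf,v1:inf,v2:0,v3:inf,v4:16,v5:inf,v6:inf,v7:10,v8:4
step 3: dist = v0:inf,v1:inf,v2:0,v3:23,v4:16,v5:inf,v6:inf,v7:10,v8:4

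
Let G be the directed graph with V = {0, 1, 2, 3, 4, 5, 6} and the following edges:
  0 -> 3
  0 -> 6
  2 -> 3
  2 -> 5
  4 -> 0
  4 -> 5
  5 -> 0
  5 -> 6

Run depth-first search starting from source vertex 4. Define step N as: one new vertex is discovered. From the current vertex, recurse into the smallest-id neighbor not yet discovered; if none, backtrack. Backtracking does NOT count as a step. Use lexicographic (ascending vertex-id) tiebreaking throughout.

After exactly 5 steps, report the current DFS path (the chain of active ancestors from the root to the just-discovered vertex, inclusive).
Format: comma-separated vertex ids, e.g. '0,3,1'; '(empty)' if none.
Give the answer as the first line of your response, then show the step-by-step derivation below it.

4,5

step 1: discover 4; path=4; order=4
step 2: discover 0; path=4>0; order=4,0
step 3: discover 3; path=4>0>3; order=4,0,3
step 4: discover 6; path=4>0>6; order=4,0,3,6
step 5: discover 5; path=4>5; order=4,0,3,6,5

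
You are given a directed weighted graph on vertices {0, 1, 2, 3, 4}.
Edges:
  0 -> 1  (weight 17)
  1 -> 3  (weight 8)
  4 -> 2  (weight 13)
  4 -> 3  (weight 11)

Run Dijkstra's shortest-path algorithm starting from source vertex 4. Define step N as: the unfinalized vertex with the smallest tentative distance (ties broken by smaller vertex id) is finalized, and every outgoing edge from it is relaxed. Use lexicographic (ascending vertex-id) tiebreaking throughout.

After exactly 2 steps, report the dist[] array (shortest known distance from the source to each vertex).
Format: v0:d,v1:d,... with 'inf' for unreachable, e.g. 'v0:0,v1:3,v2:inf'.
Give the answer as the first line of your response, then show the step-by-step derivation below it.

v0:inf,v1:inf,v2:13,v3:11,v4:0

step 1: dist = v0:inf,v1:inf,v2:13,v3:11,v4:0
step 2: dist = v0:inf,v1:inf,v2:13,v3:11,v4:0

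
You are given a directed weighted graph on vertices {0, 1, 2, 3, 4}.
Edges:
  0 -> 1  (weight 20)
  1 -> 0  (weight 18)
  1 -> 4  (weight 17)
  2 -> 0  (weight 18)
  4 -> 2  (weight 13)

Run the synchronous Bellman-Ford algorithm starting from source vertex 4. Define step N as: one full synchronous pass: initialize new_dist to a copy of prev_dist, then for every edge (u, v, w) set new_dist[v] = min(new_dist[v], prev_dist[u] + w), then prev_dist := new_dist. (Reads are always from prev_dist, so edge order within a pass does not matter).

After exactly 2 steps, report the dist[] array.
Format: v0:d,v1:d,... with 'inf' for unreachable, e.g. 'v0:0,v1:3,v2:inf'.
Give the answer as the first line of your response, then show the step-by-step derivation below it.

v0:31,v1:inf,v2:13,v3:inf,v4:0

step 1: dist = v0:inf,v1:inf,v2:13,v3:inf,v4:0
step 2: dist = v0:31,v1:inf,v2:13,v3:inf,v4:0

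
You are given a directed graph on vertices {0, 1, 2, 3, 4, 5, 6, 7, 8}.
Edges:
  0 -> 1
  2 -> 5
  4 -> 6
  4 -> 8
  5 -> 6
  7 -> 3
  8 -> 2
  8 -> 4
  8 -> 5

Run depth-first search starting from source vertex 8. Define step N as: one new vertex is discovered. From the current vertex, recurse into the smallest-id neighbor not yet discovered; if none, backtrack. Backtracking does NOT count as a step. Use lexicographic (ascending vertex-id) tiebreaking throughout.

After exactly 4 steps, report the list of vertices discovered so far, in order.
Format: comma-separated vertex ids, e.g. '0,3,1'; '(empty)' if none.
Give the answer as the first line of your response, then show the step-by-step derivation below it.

8,2,5,6

step 1: discover 8; path=8; order=8
step 2: discover 2; path=8>2; order=8,2
step 3: discover 5; path=8>2>5; order=8,2,5
step 4: discover 6; path=8>2>5>6; order=8,2,5,6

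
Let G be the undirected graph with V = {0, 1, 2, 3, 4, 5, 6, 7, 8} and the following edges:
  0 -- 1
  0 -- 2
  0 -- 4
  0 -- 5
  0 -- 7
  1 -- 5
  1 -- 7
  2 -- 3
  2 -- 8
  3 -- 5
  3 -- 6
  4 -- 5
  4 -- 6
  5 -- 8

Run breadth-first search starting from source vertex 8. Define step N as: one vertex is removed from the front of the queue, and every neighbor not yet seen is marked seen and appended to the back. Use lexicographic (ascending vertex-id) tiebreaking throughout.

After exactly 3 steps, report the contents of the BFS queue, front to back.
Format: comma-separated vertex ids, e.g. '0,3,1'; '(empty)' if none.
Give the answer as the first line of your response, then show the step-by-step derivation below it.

0,3,1,4

step 1: dequeue 8; queue=[2,5]; order=8
step 2: dequeue 2; queue=[5,0,3]; order=8,2
step 3: dequeue 5; queue=[0,3,1,4]; order=8,2,5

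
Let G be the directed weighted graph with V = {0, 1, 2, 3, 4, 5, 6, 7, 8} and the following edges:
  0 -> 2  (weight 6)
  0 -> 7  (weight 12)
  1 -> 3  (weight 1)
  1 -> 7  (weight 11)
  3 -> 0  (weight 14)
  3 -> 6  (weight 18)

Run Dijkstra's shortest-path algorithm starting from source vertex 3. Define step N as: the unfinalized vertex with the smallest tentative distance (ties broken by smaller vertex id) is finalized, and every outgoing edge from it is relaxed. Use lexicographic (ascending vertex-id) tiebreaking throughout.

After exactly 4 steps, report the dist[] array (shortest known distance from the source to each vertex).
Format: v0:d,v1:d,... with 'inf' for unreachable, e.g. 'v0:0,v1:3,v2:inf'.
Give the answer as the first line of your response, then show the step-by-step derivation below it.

v0:14,v1:inf,v2:20,v3:0,v4:inf,v5:inf,v6:18,v7:26,v8:inf

step 1: dist = v0:14,v1:inf,v2:inf,v3:0,v4:inf,v5:inf,v6:18,v7:inf,v8:inf
step 2: dist = v0:14,v1:inf,v2:20,v3:0,v4:inf,v5:inf,v6:18,v7:26,v8:inf
step 3: dist = v0:14,v1:inf,v2:20,v3:0,v4:inf,v5:inf,v6:18,v7:26,v8:inf
step 4: dist = v0:14,v1:inf,v2:20,v3:0,v4:inf,v5:inf,v6:18,v7:26,v8:inf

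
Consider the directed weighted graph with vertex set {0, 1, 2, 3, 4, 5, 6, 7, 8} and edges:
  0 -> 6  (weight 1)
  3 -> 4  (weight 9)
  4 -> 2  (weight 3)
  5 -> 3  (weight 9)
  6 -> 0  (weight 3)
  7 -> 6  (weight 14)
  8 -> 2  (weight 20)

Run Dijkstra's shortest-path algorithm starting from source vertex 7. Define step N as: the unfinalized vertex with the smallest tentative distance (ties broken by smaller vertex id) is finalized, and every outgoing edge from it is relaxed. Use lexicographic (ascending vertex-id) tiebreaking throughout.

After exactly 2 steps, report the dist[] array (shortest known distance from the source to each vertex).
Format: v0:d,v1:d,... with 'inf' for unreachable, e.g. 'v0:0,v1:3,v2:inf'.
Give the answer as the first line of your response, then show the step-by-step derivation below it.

v0:17,v1:inf,v2:inf,v3:inf,v4:inf,v5:inf,v6:14,v7:0,v8:inf

step 1: dist = v0:inf,v1:inf,v2:inf,v3:inf,v4:inf,v5:inf,v6:14,v7:0,v8:inf
step 2: dist = v0:17,v1:inf,v2:inf,v3:inf,v4:inf,v5:inf,v6:14,v7:0,v8:inf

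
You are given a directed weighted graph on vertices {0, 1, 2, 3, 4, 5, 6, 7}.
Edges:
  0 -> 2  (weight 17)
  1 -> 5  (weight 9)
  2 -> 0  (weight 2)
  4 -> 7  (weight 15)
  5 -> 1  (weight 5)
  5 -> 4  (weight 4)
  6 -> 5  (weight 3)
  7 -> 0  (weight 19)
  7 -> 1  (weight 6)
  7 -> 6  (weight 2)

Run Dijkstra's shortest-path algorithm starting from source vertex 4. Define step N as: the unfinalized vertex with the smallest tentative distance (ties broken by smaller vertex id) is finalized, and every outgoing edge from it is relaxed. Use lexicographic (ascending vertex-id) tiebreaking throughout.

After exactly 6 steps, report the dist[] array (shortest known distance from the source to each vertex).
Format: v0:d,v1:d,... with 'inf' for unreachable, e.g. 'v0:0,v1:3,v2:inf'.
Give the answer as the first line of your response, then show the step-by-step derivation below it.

v0:34,v1:21,v2:51,v3:inf,v4:0,v5:20,v6:17,v7:15

step 1: dist = v0:inf,v1:inf,v2:inf,v3:inf,v4:0,v5:inf,v6:inf,v7:15
step 2: dist = v0:34,v1:21,v2:inf,v3:inf,v4:0,v5:inf,v6:17,v7:15
step 3: dist = v0:34,v1:21,v2:inf,v3:inf,v4:0,v5:20,v6:17,v7:15
step 4: dist = v0:34,v1:21,v2:inf,v3:inf,v4:0,v5:20,v6:17,v7:15
step 5: dist = v0:34,v1:21,v2:inf,v3:inf,v4:0,v5:20,v6:17,v7:15
step 6: dist = v0:34,v1:21,v2:51,v3:inf,v4:0,v5:20,v6:17,v7:15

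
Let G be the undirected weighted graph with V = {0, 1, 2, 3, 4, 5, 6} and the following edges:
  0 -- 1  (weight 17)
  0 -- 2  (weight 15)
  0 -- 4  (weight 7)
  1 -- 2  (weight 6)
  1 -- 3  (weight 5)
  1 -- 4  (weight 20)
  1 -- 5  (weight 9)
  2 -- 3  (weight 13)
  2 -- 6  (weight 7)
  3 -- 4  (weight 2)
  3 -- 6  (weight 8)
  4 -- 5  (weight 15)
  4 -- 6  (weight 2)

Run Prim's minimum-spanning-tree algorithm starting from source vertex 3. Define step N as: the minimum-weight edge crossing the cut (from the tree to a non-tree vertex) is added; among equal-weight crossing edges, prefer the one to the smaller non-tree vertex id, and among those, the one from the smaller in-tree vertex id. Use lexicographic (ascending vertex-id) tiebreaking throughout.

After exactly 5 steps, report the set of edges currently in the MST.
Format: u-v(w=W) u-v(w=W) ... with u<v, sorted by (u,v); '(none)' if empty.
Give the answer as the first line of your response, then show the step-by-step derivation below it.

0-4(w=7) 1-2(w=6) 1-3(w=5) 3-4(w=2) 4-6(w=2)

step 1: add edge 3-4 (w=2); MST = {3-4(w=2)}
step 2: add edge 4-6 (w=2); MST = {3-4(w=2) 4-6(w=2)}
step 3: add edge 1-3 (w=5); MST = {1-3(w=5) 3-4(w=2) 4-6(w=2)}
step 4: add edge 1-2 (w=6); MST = {1-2(w=6) 1-3(w=5) 3-4(w=2) 4-6(w=2)}
step 5: add edge 0-4 (w=7); MST = {0-4(w=7) 1-2(w=6) 1-3(w=5) 3-4(w=2) 4-6(w=2)}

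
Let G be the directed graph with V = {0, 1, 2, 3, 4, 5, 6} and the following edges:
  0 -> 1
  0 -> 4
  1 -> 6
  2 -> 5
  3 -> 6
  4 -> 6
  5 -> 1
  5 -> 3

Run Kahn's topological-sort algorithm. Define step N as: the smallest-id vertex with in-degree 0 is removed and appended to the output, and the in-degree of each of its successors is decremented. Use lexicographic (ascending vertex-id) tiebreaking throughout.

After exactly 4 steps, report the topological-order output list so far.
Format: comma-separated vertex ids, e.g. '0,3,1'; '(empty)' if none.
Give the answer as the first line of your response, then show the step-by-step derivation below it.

0,2,4,5

step 1: output 0; order=[0]; indeg=(0,1,0,1,0,1,3)
step 2: output 2; order=[0,2]; indeg=(0,1,0,1,0,0,3)
step 3: output 4; order=[0,2,4]; indeg=(0,1,0,1,0,0,2)
step 4: output 5; order=[0,2,4,5]; indeg=(0,0,0,0,0,0,2)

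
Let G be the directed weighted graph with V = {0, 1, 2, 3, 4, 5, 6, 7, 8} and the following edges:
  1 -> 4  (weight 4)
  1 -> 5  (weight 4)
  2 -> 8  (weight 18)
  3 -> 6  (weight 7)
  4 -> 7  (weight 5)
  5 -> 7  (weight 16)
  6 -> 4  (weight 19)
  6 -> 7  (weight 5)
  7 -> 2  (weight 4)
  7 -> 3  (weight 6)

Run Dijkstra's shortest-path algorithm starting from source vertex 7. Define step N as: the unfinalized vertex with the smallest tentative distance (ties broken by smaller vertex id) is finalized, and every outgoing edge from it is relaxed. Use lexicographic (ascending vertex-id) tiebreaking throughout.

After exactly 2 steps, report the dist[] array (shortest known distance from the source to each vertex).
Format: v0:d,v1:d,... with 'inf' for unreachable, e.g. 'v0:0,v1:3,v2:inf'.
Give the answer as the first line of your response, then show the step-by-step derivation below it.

v0:inf,v1:inf,v2:4,v3:6,v4:inf,v5:inf,v6:inf,v7:0,v8:22

step 1: dist = v0:inf,v1:inf,v2:4,v3:6,v4:inf,v5:inf,v6:inf,v7:0,v8:inf
step 2: dist = v0:inf,v1:inf,v2:4,v3:6,v4:inf,v5:inf,v6:inf,v7:0,v8:22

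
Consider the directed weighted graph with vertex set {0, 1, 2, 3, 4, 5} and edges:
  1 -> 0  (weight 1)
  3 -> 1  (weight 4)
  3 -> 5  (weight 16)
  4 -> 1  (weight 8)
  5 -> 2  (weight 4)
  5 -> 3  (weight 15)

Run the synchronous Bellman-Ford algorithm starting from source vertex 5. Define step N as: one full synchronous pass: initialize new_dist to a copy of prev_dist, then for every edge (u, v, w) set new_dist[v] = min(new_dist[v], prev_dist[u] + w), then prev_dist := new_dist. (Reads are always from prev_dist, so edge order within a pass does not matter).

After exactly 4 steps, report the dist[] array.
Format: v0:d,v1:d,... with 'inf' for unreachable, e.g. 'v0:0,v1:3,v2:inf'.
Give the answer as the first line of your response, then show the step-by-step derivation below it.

v0:20,v1:19,v2:4,v3:15,v4:inf,v5:0

step 1: dist = v0:inf,v1:inf,v2:4,v3:15,v4:inf,v5:0
step 2: dist = v0:inf,v1:19,v2:4,v3:15,v4:inf,v5:0
step 3: dist = v0:20,v1:19,v2:4,v3:15,v4:inf,v5:0
step 4: dist = v0:20,v1:19,v2:4,v3:15,v4:inf,v5:0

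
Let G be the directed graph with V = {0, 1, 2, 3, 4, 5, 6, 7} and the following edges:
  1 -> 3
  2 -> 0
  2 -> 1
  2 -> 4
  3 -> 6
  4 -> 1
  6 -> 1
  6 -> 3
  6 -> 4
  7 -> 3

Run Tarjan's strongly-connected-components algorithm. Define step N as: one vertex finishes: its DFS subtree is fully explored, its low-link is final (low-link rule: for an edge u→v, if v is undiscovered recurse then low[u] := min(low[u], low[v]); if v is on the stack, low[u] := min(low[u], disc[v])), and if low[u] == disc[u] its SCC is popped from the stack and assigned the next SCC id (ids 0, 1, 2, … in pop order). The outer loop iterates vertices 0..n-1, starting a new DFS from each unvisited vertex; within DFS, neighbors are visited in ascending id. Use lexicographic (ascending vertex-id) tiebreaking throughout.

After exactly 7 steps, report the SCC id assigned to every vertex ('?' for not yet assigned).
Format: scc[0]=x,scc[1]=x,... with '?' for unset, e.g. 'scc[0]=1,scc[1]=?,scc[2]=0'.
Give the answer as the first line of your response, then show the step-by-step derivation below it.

scc[0]=0,scc[1]=1,scc[2]=2,scc[3]=1,scc[4]=1,scc[5]=3,scc[6]=1,scc[7]=?

step 1: low=(low[0]=0,low[1]=?,low[2]=?,low[3]=?,low[4]=?,low[5]=?,low[6]=?,low[7]=?); scc=(scc[0]=0,scc[1]=?,scc[2]=?,scc[3]=?,scc[4]=?,scc[5]=?,scc[6]=?,scc[7]=?)
step 2: low=(low[0]=0,low[1]=1,low[2]=?,low[3]=2,low[4]=1,low[5]=?,low[6]=1,low[7]=?); scc=(scc[0]=0,scc[1]=?,scc[2]=?,scc[3]=?,scc[4]=?,scc[5]=?,scc[6]=?,scc[7]=?)
step 3: low=(low[0]=0,low[1]=1,low[2]=?,low[3]=2,low[4]=1,low[5]=?,low[6]=1,low[7]=?); scc=(scc[0]=0,scc[1]=?,scc[2]=?,scc[3]=?,scc[4]=?,scc[5]=?,scc[6]=?,scc[7]=?)
step 4: low=(low[0]=0,low[1]=1,low[2]=?,low[3]=1,low[4]=1,low[5]=?,low[6]=1,low[7]=?); scc=(scc[0]=0,scc[1]=?,scc[2]=?,scc[3]=?,scc[4]=?,scc[5]=?,scc[6]=?,scc[7]=?)
step 5: low=(low[0]=0,low[1]=1,low[2]=?,low[3]=1,low[4]=1,low[5]=?,low[6]=1,low[7]=?); scc=(scc[0]=0,scc[1]=1,scc[2]=?,scc[3]=1,scc[4]=1,scc[5]=?,scc[6]=1,scc[7]=?)
step 6: low=(low[0]=0,low[1]=1,low[2]=5,low[3]=1,low[4]=1,low[5]=?,low[6]=1,low[7]=?); scc=(scc[0]=0,scc[1]=1,scc[2]=2,scc[3]=1,scc[4]=1,scc[5]=?,scc[6]=1,scc[7]=?)
step 7: low=(low[0]=0,low[1]=1,low[2]=5,low[3]=1,low[4]=1,low[5]=6,low[6]=1,low[7]=?); scc=(scc[0]=0,scc[1]=1,scc[2]=2,scc[3]=1,scc[4]=1,scc[5]=3,scc[6]=1,scc[7]=?)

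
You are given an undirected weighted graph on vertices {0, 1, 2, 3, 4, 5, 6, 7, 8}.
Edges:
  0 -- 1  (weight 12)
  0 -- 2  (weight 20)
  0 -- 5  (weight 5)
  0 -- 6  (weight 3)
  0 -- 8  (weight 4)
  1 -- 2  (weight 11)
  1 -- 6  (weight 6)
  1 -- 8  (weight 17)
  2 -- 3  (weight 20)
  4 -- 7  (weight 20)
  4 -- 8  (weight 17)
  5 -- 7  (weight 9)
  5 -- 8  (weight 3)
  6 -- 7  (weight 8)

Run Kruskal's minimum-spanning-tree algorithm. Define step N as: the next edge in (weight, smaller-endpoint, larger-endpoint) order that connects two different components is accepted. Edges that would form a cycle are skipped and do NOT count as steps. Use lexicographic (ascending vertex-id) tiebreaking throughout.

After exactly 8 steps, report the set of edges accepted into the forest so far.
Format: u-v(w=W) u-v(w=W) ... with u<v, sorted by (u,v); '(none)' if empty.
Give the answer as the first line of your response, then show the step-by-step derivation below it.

0-6(w=3) 0-8(w=4) 1-2(w=11) 1-6(w=6) 2-3(w=20) 4-8(w=17) 5-8(w=3) 6-7(w=8)

step 1: add edge 0-6 (w=3); MST = {0-6(w=3)}
step 2: add edge 5-8 (w=3); MST = {0-6(w=3) 5-8(w=3)}
step 3: add edge 0-8 (w=4); MST = {0-6(w=3) 0-8(w=4) 5-8(w=3)}
step 4: add edge 1-6 (w=6); MST = {0-6(w=3) 0-8(w=4) 1-6(w=6) 5-8(w=3)}
step 5: add edge 6-7 (w=8); MST = {0-6(w=3) 0-8(w=4) 1-6(w=6) 5-8(w=3) 6-7(w=8)}
step 6: add edge 1-2 (w=11); MST = {0-6(w=3) 0-8(w=4) 1-2(w=11) 1-6(w=6) 5-8(w=3) 6-7(w=8)}
step 7: add edge 4-8 (w=17); MST = {0-6(w=3) 0-8(w=4) 1-2(w=11) 1-6(w=6) 4-8(w=17) 5-8(w=3) 6-7(w=8)}
step 8: add edge 2-3 (w=20); MST = {0-6(w=3) 0-8(w=4) 1-2(w=11) 1-6(w=6) 2-3(w=20) 4-8(w=17) 5-8(w=3) 6-7(w=8)}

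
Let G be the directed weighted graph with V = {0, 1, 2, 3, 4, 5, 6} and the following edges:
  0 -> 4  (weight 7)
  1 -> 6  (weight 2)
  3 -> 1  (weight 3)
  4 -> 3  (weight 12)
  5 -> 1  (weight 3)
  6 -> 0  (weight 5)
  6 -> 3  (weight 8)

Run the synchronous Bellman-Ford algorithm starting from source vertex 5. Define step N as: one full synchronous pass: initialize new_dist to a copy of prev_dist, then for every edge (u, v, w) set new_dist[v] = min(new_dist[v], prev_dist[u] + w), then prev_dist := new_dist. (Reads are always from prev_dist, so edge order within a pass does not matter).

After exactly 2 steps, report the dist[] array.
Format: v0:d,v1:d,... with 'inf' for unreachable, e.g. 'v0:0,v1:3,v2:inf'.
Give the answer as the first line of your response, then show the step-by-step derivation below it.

v0:inf,v1:3,v2:inf,v3:inf,v4:inf,v5:0,v6:5

step 1: dist = v0:inf,v1:3,v2:inf,v3:inf,v4:inf,v5:0,v6:inf
step 2: dist = v0:inf,v1:3,v2:inf,v3:inf,v4:inf,v5:0,v6:5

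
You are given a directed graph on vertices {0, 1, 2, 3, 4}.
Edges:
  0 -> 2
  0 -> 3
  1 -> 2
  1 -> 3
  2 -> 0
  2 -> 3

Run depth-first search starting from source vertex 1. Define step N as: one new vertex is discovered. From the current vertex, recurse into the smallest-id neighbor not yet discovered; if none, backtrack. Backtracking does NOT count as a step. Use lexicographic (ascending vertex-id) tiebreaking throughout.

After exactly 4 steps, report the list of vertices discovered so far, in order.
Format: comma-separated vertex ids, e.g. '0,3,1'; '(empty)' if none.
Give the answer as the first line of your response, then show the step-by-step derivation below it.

1,2,0,3

step 1: discover 1; path=1; order=1
step 2: discover 2; path=1>2; order=1,2
step 3: discover 0; path=1>2>0; order=1,2,0
step 4: discover 3; path=1>2>0>3; order=1,2,0,3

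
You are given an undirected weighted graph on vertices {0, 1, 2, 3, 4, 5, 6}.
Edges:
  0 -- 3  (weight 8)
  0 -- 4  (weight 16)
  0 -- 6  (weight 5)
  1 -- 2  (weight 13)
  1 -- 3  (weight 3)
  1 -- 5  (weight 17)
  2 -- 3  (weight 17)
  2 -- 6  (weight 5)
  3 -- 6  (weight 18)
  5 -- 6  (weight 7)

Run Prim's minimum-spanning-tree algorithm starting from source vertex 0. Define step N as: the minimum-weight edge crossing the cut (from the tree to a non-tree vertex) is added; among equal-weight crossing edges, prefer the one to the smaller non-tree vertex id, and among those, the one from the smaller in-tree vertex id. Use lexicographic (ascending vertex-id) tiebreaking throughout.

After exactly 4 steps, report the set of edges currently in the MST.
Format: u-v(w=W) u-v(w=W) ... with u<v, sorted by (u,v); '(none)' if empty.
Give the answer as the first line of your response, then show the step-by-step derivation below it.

0-3(w=8) 0-6(w=5) 2-6(w=5) 5-6(w=7)

step 1: add edge 0-6 (w=5); MST = {0-6(w=5)}
step 2: add edge 2-6 (w=5); MST = {0-6(w=5) 2-6(w=5)}
step 3: add edge 5-6 (w=7); MST = {0-6(w=5) 2-6(w=5) 5-6(w=7)}
step 4: add edge 0-3 (w=8); MST = {0-3(w=8) 0-6(w=5) 2-6(w=5) 5-6(w=7)}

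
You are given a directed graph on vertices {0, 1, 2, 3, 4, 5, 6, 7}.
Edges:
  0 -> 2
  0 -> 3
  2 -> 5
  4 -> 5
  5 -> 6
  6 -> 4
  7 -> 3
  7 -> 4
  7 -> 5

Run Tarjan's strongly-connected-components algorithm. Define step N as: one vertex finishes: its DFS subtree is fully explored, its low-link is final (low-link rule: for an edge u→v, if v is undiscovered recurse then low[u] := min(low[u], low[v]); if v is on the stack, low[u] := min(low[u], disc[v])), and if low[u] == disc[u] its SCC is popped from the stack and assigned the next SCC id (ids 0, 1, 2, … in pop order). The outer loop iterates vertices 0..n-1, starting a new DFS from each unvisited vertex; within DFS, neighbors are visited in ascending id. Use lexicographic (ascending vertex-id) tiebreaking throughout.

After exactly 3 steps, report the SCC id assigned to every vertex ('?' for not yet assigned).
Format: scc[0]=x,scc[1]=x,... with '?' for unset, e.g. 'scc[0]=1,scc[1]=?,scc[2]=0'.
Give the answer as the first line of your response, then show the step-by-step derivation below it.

scc[0]=?,scc[1]=?,scc[2]=?,scc[3]=?,scc[4]=0,scc[5]=0,scc[6]=0,scc[7]=?

step 1: low=(low[0]=0,low[1]=?,low[2]=1,low[3]=?,low[4]=2,low[5]=2,low[6]=3,low[7]=?); scc=(scc[0]=?,scc[1]=?,scc[2]=?,scc[3]=?,scc[4]=?,scc[5]=?,scc[6]=?,scc[7]=?)
step 2: low=(low[0]=0,low[1]=?,low[2]=1,low[3]=?,low[4]=2,low[5]=2,low[6]=2,low[7]=?); scc=(scc[0]=?,scc[1]=?,scc[2]=?,scc[3]=?,scc[4]=?,scc[5]=?,scc[6]=?,scc[7]=?)
step 3: low=(low[0]=0,low[1]=?,low[2]=1,low[3]=?,low[4]=2,low[5]=2,low[6]=2,low[7]=?); scc=(scc[0]=?,scc[1]=?,scc[2]=?,scc[3]=?,scc[4]=0,scc[5]=0,scc[6]=0,scc[7]=?)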